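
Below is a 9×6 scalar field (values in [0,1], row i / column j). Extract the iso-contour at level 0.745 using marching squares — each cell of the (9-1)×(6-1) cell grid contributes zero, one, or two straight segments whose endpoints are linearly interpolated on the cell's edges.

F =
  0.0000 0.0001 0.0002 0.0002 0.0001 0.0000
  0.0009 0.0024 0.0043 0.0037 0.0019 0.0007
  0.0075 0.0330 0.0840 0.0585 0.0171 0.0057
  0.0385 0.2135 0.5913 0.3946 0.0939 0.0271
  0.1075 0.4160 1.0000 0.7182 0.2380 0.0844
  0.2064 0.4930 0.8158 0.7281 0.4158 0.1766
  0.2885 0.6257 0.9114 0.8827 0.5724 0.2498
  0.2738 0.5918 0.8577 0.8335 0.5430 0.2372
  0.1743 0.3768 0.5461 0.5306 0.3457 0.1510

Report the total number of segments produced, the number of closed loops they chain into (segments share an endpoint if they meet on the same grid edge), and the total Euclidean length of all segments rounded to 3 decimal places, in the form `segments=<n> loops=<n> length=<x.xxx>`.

segments=12 loops=1 length=10.173

cell (3,1): code 0100 → (3.376,2.000)–(4.000,1.563)
cell (3,2): code 1000 → (4.000,2.905)–(3.376,2.000)
cell (4,1): code 0110 → (4.000,1.563)–(5.000,1.781)
cell (4,2): code 1001 → (5.000,2.807)–(4.000,2.905)
cell (5,1): code 0110 → (5.000,1.781)–(6.000,1.418)
cell (5,2): code 1101 → (5.109,3.000)–(5.000,2.807)
cell (5,3): code 1000 → (6.000,3.444)–(5.109,3.000)
cell (6,1): code 0110 → (6.000,1.418)–(7.000,1.576)
cell (6,3): code 1001 → (7.000,3.305)–(6.000,3.444)
cell (7,1): code 0010 → (7.000,1.576)–(7.362,2.000)
cell (7,2): code 0011 → (7.362,2.000)–(7.292,3.000)
cell (7,3): code 0001 → (7.292,3.000)–(7.000,3.305)
total: 12 segments, chained into 1 closed loop(s), length Σ = 10.173158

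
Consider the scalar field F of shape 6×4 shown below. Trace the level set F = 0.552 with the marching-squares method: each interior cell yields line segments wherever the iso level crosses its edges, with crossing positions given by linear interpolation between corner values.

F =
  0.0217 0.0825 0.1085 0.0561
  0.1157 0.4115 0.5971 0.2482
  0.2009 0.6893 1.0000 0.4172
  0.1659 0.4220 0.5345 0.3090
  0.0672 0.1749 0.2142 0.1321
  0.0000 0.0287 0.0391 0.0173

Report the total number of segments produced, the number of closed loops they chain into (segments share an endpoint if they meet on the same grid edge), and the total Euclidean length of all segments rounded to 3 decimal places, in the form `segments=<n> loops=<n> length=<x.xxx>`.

cell (0,1): code 0100 → (0.908,2.000)–(1.000,1.757)
cell (0,2): code 1000 → (1.000,2.129)–(0.908,2.000)
cell (1,0): code 0100 → (1.506,1.000)–(2.000,0.719)
cell (1,1): code 1110 → (1.000,1.757)–(1.506,1.000)
cell (1,2): code 1001 → (2.000,2.769)–(1.000,2.129)
cell (2,0): code 0010 → (2.000,0.719)–(2.514,1.000)
cell (2,1): code 0011 → (2.514,1.000)–(2.962,2.000)
cell (2,2): code 0001 → (2.962,2.000)–(2.000,2.769)
total: 8 segments, chained into 1 closed loop(s), length Σ = 5.998089

segments=8 loops=1 length=5.998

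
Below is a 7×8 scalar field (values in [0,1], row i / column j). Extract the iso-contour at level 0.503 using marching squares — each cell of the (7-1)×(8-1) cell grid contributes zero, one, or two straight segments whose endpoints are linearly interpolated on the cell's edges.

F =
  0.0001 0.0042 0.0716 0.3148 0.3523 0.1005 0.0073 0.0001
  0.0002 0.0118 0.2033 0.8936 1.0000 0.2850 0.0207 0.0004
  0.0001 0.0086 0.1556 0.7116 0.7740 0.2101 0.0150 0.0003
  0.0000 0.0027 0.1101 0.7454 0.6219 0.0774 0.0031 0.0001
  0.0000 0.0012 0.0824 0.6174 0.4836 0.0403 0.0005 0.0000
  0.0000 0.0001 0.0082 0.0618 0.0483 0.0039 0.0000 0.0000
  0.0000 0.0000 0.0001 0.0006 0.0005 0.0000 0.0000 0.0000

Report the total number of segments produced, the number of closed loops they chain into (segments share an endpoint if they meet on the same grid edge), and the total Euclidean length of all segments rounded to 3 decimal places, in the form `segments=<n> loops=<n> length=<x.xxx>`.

segments=12 loops=1 length=10.274

cell (0,2): code 0100 → (0.325,3.000)–(1.000,2.434)
cell (0,3): code 1100 → (0.233,4.000)–(0.325,3.000)
cell (0,4): code 1000 → (1.000,4.695)–(0.233,4.000)
cell (1,2): code 0110 → (1.000,2.434)–(2.000,2.625)
cell (1,4): code 1001 → (2.000,4.481)–(1.000,4.695)
cell (2,2): code 0110 → (2.000,2.625)–(3.000,2.618)
cell (2,4): code 1001 → (3.000,4.218)–(2.000,4.481)
cell (3,2): code 0110 → (3.000,2.618)–(4.000,2.786)
cell (3,3): code 1011 → (4.000,3.855)–(3.860,4.000)
cell (3,4): code 0001 → (3.860,4.000)–(3.000,4.218)
cell (4,2): code 0010 → (4.000,2.786)–(4.206,3.000)
cell (4,3): code 0001 → (4.206,3.000)–(4.000,3.855)
total: 12 segments, chained into 1 closed loop(s), length Σ = 10.273930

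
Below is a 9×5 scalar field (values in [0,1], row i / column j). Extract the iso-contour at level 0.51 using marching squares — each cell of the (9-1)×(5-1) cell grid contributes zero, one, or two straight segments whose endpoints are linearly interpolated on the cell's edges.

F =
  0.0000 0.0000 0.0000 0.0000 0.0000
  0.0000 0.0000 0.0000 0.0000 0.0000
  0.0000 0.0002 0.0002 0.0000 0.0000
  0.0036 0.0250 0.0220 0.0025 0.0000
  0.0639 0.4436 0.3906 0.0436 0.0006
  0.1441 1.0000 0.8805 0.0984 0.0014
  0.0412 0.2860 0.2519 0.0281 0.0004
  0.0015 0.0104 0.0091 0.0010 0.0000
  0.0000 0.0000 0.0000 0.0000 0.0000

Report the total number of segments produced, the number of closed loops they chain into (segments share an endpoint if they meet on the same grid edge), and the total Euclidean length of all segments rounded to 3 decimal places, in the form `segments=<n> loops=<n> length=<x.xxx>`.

segments=6 loops=1 length=5.605

cell (4,0): code 0100 → (4.119,1.000)–(5.000,0.428)
cell (4,1): code 1100 → (4.244,2.000)–(4.119,1.000)
cell (4,2): code 1000 → (5.000,2.474)–(4.244,2.000)
cell (5,0): code 0010 → (5.000,0.428)–(5.686,1.000)
cell (5,1): code 0011 → (5.686,1.000)–(5.589,2.000)
cell (5,2): code 0001 → (5.589,2.000)–(5.000,2.474)
total: 6 segments, chained into 1 closed loop(s), length Σ = 5.605069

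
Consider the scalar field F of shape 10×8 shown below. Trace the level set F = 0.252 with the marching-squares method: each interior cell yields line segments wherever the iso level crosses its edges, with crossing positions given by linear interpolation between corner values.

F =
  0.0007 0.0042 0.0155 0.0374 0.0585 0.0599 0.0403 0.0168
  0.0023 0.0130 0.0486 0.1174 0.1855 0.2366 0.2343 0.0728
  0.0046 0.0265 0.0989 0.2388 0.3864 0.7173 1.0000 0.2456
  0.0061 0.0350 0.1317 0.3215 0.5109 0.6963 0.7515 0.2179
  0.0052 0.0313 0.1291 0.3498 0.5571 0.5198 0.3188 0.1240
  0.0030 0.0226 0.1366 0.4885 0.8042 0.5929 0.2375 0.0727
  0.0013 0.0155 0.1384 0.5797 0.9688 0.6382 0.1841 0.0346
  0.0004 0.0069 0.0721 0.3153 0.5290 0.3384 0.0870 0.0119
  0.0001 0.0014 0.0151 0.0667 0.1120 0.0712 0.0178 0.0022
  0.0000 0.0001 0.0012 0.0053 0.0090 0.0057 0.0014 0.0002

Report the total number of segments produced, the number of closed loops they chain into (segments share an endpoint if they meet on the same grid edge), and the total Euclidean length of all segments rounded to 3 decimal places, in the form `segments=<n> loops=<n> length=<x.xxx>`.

segments=20 loops=1 length=18.144

cell (1,3): code 0100 → (1.331,4.000)–(2.000,3.089)
cell (1,4): code 1100 → (1.032,5.000)–(1.331,4.000)
cell (1,5): code 1100 → (1.023,6.000)–(1.032,5.000)
cell (1,6): code 1000 → (2.000,6.992)–(1.023,6.000)
cell (2,2): code 0100 → (2.160,3.000)–(3.000,2.634)
cell (2,3): code 1110 → (2.000,3.089)–(2.160,3.000)
cell (2,6): code 1001 → (3.000,6.936)–(2.000,6.992)
cell (3,2): code 0110 → (3.000,2.634)–(4.000,2.557)
cell (3,6): code 1001 → (4.000,6.343)–(3.000,6.936)
cell (4,2): code 0110 → (4.000,2.557)–(5.000,2.328)
cell (4,5): code 1011 → (5.000,5.959)–(4.822,6.000)
cell (4,6): code 0001 → (4.822,6.000)–(4.000,6.343)
cell (5,2): code 0110 → (5.000,2.328)–(6.000,2.257)
cell (5,5): code 1001 → (6.000,5.850)–(5.000,5.959)
cell (6,2): code 0110 → (6.000,2.257)–(7.000,2.740)
cell (6,5): code 1001 → (7.000,5.344)–(6.000,5.850)
cell (7,2): code 0010 → (7.000,2.740)–(7.255,3.000)
cell (7,3): code 0011 → (7.255,3.000)–(7.664,4.000)
cell (7,4): code 0011 → (7.664,4.000)–(7.323,5.000)
cell (7,5): code 0001 → (7.323,5.000)–(7.000,5.344)
total: 20 segments, chained into 1 closed loop(s), length Σ = 18.144454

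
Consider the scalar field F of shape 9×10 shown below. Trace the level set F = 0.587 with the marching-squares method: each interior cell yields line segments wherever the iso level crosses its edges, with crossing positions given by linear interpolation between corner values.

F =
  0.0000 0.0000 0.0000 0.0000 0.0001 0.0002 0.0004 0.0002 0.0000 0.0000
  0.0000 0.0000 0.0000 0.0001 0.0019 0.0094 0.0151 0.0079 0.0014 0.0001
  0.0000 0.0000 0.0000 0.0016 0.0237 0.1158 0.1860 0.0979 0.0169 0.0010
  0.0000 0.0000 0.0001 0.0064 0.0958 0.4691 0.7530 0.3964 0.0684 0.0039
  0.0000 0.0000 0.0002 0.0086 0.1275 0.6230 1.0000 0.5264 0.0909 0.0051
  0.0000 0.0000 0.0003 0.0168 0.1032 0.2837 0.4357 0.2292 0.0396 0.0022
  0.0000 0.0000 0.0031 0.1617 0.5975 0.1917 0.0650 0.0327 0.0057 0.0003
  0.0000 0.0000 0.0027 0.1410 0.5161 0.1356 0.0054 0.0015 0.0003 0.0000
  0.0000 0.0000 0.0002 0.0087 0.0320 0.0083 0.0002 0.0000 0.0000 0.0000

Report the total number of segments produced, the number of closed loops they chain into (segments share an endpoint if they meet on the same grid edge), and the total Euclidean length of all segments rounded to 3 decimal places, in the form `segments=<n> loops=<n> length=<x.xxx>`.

segments=12 loops=2 length=6.175

cell (2,5): code 0100 → (2.707,6.000)–(3.000,5.415)
cell (2,6): code 1000 → (3.000,6.466)–(2.707,6.000)
cell (3,4): code 0100 → (3.766,5.000)–(4.000,4.927)
cell (3,5): code 1110 → (3.000,5.415)–(3.766,5.000)
cell (3,6): code 1001 → (4.000,6.872)–(3.000,6.466)
cell (4,4): code 0010 → (4.000,4.927)–(4.106,5.000)
cell (4,5): code 0011 → (4.106,5.000)–(4.732,6.000)
cell (4,6): code 0001 → (4.732,6.000)–(4.000,6.872)
cell (5,3): code 0100 → (5.979,4.000)–(6.000,3.976)
cell (5,4): code 1000 → (6.000,4.026)–(5.979,4.000)
cell (6,3): code 0010 → (6.000,3.976)–(6.129,4.000)
cell (6,4): code 0001 → (6.129,4.000)–(6.000,4.026)
total: 12 segments, chained into 2 closed loop(s), length Σ = 6.174760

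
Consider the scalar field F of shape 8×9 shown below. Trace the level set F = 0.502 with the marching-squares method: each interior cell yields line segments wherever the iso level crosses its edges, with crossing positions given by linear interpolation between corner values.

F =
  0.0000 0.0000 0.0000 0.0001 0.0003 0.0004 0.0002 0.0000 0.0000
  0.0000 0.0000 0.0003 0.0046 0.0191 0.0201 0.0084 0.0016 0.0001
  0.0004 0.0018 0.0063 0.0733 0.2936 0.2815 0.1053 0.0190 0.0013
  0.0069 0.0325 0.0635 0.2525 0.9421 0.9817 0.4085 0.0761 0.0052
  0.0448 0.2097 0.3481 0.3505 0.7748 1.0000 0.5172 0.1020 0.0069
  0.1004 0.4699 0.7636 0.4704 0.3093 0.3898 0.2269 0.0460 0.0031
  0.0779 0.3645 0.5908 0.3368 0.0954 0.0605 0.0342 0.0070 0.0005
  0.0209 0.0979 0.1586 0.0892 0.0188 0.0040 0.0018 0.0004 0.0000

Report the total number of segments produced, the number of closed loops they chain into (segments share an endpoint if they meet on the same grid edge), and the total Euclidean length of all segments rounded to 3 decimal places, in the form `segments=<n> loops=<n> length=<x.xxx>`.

segments=16 loops=2 length=13.538

cell (2,3): code 0100 → (2.321,4.000)–(3.000,3.362)
cell (2,4): code 1100 → (2.315,5.000)–(2.321,4.000)
cell (2,5): code 1000 → (3.000,5.837)–(2.315,5.000)
cell (3,3): code 0110 → (3.000,3.362)–(4.000,3.357)
cell (3,5): code 1101 → (3.860,6.000)–(3.000,5.837)
cell (3,6): code 1000 → (4.000,6.037)–(3.860,6.000)
cell (4,1): code 0100 → (4.370,2.000)–(5.000,1.109)
cell (4,2): code 1000 → (5.000,2.892)–(4.370,2.000)
cell (4,3): code 0010 → (4.000,3.357)–(4.586,4.000)
cell (4,4): code 0011 → (4.586,4.000)–(4.816,5.000)
cell (4,5): code 0011 → (4.816,5.000)–(4.052,6.000)
cell (4,6): code 0001 → (4.052,6.000)–(4.000,6.037)
cell (5,1): code 0110 → (5.000,1.109)–(6.000,1.608)
cell (5,2): code 1001 → (6.000,2.350)–(5.000,2.892)
cell (6,1): code 0010 → (6.000,1.608)–(6.205,2.000)
cell (6,2): code 0001 → (6.205,2.000)–(6.000,2.350)
total: 16 segments, chained into 2 closed loop(s), length Σ = 13.537682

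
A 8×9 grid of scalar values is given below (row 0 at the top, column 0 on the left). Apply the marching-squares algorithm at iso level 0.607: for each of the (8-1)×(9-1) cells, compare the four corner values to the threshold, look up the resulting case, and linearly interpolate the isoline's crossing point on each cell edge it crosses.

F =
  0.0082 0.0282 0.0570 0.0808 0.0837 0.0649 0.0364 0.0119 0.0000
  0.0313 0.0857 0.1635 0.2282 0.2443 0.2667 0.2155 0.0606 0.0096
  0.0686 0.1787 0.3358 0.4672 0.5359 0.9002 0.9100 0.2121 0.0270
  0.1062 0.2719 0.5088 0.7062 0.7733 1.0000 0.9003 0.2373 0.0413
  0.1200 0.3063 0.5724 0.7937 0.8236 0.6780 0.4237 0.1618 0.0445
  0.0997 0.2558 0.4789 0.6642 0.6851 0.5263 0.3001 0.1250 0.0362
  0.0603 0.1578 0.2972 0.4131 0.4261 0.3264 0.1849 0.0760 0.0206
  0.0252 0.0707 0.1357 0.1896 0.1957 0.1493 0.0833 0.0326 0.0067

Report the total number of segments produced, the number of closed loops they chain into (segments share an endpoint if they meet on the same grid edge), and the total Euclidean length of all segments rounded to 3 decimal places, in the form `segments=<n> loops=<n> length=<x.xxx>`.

cell (1,4): code 0100 → (1.537,5.000)–(2.000,4.195)
cell (1,5): code 1100 → (1.564,6.000)–(1.537,5.000)
cell (1,6): code 1000 → (2.000,6.434)–(1.564,6.000)
cell (2,2): code 0100 → (2.585,3.000)–(3.000,2.497)
cell (2,3): code 1100 → (2.299,4.000)–(2.585,3.000)
cell (2,4): code 1110 → (2.000,4.195)–(2.299,4.000)
cell (2,6): code 1001 → (3.000,6.442)–(2.000,6.434)
cell (3,2): code 0110 → (3.000,2.497)–(4.000,2.156)
cell (3,5): code 1011 → (4.000,5.279)–(3.615,6.000)
cell (3,6): code 0001 → (3.615,6.000)–(3.000,6.442)
cell (4,2): code 0110 → (4.000,2.156)–(5.000,2.691)
cell (4,4): code 1011 → (5.000,4.492)–(4.468,5.000)
cell (4,5): code 0001 → (4.468,5.000)–(4.000,5.279)
cell (5,2): code 0010 → (5.000,2.691)–(5.228,3.000)
cell (5,3): code 0011 → (5.228,3.000)–(5.302,4.000)
cell (5,4): code 0001 → (5.302,4.000)–(5.000,4.492)
total: 16 segments, chained into 1 closed loop(s), length Σ = 12.603002

segments=16 loops=1 length=12.603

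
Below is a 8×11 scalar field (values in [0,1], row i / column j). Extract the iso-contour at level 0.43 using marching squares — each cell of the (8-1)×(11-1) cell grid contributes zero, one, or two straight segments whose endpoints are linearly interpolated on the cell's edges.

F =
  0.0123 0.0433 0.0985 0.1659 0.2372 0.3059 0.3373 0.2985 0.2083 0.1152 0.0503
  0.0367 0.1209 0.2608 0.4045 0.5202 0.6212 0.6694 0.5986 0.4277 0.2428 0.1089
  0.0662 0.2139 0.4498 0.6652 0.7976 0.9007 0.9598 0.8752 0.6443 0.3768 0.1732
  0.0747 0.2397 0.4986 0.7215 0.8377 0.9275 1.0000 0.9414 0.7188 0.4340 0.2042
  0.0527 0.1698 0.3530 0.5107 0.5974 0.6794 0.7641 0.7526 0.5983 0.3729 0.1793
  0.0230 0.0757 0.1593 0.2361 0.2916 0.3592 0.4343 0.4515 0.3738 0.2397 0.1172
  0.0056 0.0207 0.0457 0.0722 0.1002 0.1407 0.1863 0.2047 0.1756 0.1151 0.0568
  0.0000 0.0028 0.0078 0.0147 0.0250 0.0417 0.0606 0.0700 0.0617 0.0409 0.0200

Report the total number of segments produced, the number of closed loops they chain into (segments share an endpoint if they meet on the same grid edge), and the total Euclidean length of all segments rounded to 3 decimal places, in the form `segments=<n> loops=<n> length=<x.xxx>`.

segments=26 loops=1 length=19.110

cell (0,3): code 0100 → (0.681,4.000)–(1.000,3.220)
cell (0,4): code 1100 → (0.394,5.000)–(0.681,4.000)
cell (0,5): code 1100 → (0.279,6.000)–(0.394,5.000)
cell (0,6): code 1100 → (0.438,7.000)–(0.279,6.000)
cell (0,7): code 1000 → (1.000,7.987)–(0.438,7.000)
cell (1,1): code 0100 → (1.895,2.000)–(2.000,1.916)
cell (1,2): code 1100 → (1.098,3.000)–(1.895,2.000)
cell (1,3): code 1110 → (1.000,3.220)–(1.098,3.000)
cell (1,7): code 1101 → (1.011,8.000)–(1.000,7.987)
cell (1,8): code 1000 → (2.000,8.801)–(1.011,8.000)
cell (2,1): code 0110 → (2.000,1.916)–(3.000,1.735)
cell (2,8): code 1101 → (2.930,9.000)–(2.000,8.801)
cell (2,9): code 1000 → (3.000,9.017)–(2.930,9.000)
cell (3,1): code 0010 → (3.000,1.735)–(3.471,2.000)
cell (3,2): code 0111 → (3.471,2.000)–(4.000,2.488)
cell (3,8): code 1011 → (4.000,8.747)–(3.065,9.000)
cell (3,9): code 0001 → (3.065,9.000)–(3.000,9.017)
cell (4,2): code 0010 → (4.000,2.488)–(4.294,3.000)
cell (4,3): code 0011 → (4.294,3.000)–(4.547,4.000)
cell (4,4): code 0011 → (4.547,4.000)–(4.779,5.000)
cell (4,5): code 0111 → (4.779,5.000)–(5.000,5.943)
cell (4,7): code 1011 → (5.000,7.277)–(4.750,8.000)
cell (4,8): code 0001 → (4.750,8.000)–(4.000,8.747)
cell (5,5): code 0010 → (5.000,5.943)–(5.017,6.000)
cell (5,6): code 0011 → (5.017,6.000)–(5.087,7.000)
cell (5,7): code 0001 → (5.087,7.000)–(5.000,7.277)
total: 26 segments, chained into 1 closed loop(s), length Σ = 19.109854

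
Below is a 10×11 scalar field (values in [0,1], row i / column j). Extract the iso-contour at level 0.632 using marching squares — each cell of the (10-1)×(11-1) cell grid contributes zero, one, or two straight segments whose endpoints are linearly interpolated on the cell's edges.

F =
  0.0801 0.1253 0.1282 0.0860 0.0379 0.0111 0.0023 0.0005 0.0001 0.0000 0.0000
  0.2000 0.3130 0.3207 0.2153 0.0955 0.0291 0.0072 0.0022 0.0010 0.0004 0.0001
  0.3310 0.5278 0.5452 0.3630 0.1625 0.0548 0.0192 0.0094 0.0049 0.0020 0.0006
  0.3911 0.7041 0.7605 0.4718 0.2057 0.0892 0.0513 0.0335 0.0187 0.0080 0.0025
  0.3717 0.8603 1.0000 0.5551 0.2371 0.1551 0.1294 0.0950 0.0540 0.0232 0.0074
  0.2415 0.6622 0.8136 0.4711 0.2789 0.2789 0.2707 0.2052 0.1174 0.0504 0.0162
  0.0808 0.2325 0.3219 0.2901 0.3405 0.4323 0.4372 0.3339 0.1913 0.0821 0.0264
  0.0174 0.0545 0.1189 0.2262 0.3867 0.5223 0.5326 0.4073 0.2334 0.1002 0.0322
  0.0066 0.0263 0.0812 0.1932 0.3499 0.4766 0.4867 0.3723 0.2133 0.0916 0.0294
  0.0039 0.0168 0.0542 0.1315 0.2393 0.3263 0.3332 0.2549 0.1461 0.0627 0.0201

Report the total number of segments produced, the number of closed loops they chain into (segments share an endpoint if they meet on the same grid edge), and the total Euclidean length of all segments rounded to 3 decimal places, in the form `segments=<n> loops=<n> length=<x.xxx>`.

cell (2,0): code 0100 → (2.591,1.000)–(3.000,0.770)
cell (2,1): code 1100 → (2.403,2.000)–(2.591,1.000)
cell (2,2): code 1000 → (3.000,2.445)–(2.403,2.000)
cell (3,0): code 0110 → (3.000,0.770)–(4.000,0.533)
cell (3,2): code 1001 → (4.000,2.827)–(3.000,2.445)
cell (4,0): code 0110 → (4.000,0.533)–(5.000,0.928)
cell (4,2): code 1001 → (5.000,2.530)–(4.000,2.827)
cell (5,0): code 0010 → (5.000,0.928)–(5.070,1.000)
cell (5,1): code 0011 → (5.070,1.000)–(5.369,2.000)
cell (5,2): code 0001 → (5.369,2.000)–(5.000,2.530)
total: 10 segments, chained into 1 closed loop(s), length Σ = 8.238484

segments=10 loops=1 length=8.238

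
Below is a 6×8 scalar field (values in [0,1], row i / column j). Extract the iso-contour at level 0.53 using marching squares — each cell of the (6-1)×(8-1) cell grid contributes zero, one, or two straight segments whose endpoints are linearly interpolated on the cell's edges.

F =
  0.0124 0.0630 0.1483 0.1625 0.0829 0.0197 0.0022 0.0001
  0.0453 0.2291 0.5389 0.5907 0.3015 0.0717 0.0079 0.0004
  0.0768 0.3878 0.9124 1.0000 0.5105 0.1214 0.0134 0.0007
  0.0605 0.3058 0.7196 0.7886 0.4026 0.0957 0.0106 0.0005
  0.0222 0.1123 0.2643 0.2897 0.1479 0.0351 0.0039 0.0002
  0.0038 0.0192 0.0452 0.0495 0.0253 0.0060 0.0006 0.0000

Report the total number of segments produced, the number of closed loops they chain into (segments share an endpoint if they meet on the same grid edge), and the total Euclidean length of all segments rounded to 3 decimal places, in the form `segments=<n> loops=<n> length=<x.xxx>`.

cell (0,1): code 0100 → (0.977,2.000)–(1.000,1.971)
cell (0,2): code 1100 → (0.858,3.000)–(0.977,2.000)
cell (0,3): code 1000 → (1.000,3.210)–(0.858,3.000)
cell (1,1): code 0110 → (1.000,1.971)–(2.000,1.271)
cell (1,3): code 1001 → (2.000,3.960)–(1.000,3.210)
cell (2,1): code 0110 → (2.000,1.271)–(3.000,1.542)
cell (2,3): code 1001 → (3.000,3.670)–(2.000,3.960)
cell (3,1): code 0010 → (3.000,1.542)–(3.416,2.000)
cell (3,2): code 0011 → (3.416,2.000)–(3.518,3.000)
cell (3,3): code 0001 → (3.518,3.000)–(3.000,3.670)
total: 10 segments, chained into 1 closed loop(s), length Σ = 8.316591

segments=10 loops=1 length=8.317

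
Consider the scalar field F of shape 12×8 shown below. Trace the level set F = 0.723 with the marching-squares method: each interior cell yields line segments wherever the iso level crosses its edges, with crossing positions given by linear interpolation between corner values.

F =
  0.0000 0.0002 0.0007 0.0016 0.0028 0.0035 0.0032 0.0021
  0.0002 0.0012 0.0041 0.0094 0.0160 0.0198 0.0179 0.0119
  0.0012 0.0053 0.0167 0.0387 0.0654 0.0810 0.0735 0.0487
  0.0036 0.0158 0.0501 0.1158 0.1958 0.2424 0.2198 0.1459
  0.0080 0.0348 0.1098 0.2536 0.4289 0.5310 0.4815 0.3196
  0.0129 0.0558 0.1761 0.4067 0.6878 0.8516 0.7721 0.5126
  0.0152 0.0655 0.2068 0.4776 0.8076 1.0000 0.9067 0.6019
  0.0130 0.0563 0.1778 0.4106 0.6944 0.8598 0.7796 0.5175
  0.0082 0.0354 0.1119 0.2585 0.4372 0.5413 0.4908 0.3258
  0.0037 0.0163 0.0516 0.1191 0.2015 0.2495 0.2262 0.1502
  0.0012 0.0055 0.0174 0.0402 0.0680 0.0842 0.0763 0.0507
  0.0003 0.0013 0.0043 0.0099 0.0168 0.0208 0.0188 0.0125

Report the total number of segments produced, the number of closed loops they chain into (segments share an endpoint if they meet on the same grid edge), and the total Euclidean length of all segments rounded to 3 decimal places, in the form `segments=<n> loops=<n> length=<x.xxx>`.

cell (4,4): code 0100 → (4.599,5.000)–(5.000,4.215)
cell (4,5): code 1100 → (4.831,6.000)–(4.599,5.000)
cell (4,6): code 1000 → (5.000,6.189)–(4.831,6.000)
cell (5,3): code 0100 → (5.294,4.000)–(6.000,3.744)
cell (5,4): code 1110 → (5.000,4.215)–(5.294,4.000)
cell (5,6): code 1001 → (6.000,6.603)–(5.000,6.189)
cell (6,3): code 0010 → (6.000,3.744)–(6.747,4.000)
cell (6,4): code 0111 → (6.747,4.000)–(7.000,4.173)
cell (6,6): code 1001 → (7.000,6.216)–(6.000,6.603)
cell (7,4): code 0010 → (7.000,4.173)–(7.430,5.000)
cell (7,5): code 0011 → (7.430,5.000)–(7.196,6.000)
cell (7,6): code 0001 → (7.196,6.000)–(7.000,6.216)
total: 12 segments, chained into 1 closed loop(s), length Σ = 8.778232

segments=12 loops=1 length=8.778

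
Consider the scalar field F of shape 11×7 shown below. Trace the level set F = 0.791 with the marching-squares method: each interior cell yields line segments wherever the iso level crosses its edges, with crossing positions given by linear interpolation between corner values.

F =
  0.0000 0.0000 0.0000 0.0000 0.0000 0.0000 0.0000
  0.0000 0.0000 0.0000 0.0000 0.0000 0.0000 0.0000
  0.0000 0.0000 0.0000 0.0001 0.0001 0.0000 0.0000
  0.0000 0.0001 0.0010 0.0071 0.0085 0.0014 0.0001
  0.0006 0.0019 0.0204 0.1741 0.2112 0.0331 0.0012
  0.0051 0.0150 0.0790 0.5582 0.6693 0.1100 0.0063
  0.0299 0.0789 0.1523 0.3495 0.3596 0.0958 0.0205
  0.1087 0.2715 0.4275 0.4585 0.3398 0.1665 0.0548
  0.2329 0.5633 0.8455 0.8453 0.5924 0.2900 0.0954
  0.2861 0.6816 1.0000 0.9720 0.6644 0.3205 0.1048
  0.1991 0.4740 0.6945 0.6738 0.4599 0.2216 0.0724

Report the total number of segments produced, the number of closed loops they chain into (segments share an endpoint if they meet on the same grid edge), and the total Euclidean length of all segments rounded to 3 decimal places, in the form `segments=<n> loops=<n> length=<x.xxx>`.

cell (7,1): code 0100 → (7.870,2.000)–(8.000,1.807)
cell (7,2): code 1100 → (7.860,3.000)–(7.870,2.000)
cell (7,3): code 1000 → (8.000,3.215)–(7.860,3.000)
cell (8,1): code 0110 → (8.000,1.807)–(9.000,1.344)
cell (8,3): code 1001 → (9.000,3.588)–(8.000,3.215)
cell (9,1): code 0010 → (9.000,1.344)–(9.684,2.000)
cell (9,2): code 0011 → (9.684,2.000)–(9.607,3.000)
cell (9,3): code 0001 → (9.607,3.000)–(9.000,3.588)
total: 8 segments, chained into 1 closed loop(s), length Σ = 6.455702

segments=8 loops=1 length=6.456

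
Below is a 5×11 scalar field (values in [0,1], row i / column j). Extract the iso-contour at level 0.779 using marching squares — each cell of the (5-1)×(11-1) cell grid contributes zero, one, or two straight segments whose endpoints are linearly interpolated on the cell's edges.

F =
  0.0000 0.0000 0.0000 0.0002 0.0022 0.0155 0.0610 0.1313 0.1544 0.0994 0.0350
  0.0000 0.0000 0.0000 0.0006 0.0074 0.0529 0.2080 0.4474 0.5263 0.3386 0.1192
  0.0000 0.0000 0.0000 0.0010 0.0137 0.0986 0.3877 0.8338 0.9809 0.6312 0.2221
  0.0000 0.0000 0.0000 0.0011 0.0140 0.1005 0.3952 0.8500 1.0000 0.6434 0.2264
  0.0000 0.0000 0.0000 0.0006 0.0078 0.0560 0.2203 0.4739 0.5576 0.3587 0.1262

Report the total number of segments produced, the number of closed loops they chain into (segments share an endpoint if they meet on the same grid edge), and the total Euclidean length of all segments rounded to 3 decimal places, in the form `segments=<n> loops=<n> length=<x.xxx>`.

cell (1,6): code 0100 → (1.858,7.000)–(2.000,6.877)
cell (1,7): code 1100 → (1.556,8.000)–(1.858,7.000)
cell (1,8): code 1000 → (2.000,8.577)–(1.556,8.000)
cell (2,6): code 0110 → (2.000,6.877)–(3.000,6.844)
cell (2,8): code 1001 → (3.000,8.620)–(2.000,8.577)
cell (3,6): code 0010 → (3.000,6.844)–(3.189,7.000)
cell (3,7): code 0011 → (3.189,7.000)–(3.500,8.000)
cell (3,8): code 0001 → (3.500,8.000)–(3.000,8.620)
total: 8 segments, chained into 1 closed loop(s), length Σ = 6.050336

segments=8 loops=1 length=6.050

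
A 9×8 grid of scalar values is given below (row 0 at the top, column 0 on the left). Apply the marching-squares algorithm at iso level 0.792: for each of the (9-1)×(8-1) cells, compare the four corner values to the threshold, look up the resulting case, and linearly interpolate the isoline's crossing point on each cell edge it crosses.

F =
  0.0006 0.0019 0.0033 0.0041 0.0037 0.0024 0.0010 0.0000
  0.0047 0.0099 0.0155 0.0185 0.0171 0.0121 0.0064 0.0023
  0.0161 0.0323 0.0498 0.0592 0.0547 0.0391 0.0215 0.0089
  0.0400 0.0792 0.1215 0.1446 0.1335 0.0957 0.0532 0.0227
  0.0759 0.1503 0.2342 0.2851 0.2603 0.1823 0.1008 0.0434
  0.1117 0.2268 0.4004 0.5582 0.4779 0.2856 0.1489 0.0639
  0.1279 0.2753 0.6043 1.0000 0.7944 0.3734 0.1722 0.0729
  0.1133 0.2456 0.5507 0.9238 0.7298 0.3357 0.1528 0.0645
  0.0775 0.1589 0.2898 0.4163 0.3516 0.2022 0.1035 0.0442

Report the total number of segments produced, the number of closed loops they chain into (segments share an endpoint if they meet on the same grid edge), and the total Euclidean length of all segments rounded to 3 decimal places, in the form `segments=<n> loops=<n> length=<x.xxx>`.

cell (5,2): code 0100 → (5.529,3.000)–(6.000,2.474)
cell (5,3): code 1100 → (5.992,4.000)–(5.529,3.000)
cell (5,4): code 1000 → (6.000,4.006)–(5.992,4.000)
cell (6,2): code 0110 → (6.000,2.474)–(7.000,2.647)
cell (6,3): code 1011 → (7.000,3.679)–(6.037,4.000)
cell (6,4): code 0001 → (6.037,4.000)–(6.000,4.006)
cell (7,2): code 0010 → (7.000,2.647)–(7.260,3.000)
cell (7,3): code 0001 → (7.260,3.000)–(7.000,3.679)
total: 8 segments, chained into 1 closed loop(s), length Σ = 5.050167

segments=8 loops=1 length=5.050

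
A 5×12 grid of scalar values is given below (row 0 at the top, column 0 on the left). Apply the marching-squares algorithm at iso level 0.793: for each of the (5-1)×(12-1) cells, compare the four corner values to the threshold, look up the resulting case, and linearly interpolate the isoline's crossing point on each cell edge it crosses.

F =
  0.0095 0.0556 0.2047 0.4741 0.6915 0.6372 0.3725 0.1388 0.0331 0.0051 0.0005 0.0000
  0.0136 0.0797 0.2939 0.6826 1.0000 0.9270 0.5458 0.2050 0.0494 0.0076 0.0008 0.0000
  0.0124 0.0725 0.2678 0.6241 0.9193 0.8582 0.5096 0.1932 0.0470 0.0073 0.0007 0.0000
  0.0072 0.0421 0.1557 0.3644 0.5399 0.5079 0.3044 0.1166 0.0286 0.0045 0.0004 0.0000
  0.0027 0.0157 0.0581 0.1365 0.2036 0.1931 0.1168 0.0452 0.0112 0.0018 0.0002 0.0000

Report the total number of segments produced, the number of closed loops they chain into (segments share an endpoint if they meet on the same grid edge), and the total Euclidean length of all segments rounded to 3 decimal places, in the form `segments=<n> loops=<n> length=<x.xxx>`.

cell (0,3): code 0100 → (0.329,4.000)–(1.000,3.348)
cell (0,4): code 1100 → (0.538,5.000)–(0.329,4.000)
cell (0,5): code 1000 → (1.000,5.352)–(0.538,5.000)
cell (1,3): code 0110 → (1.000,3.348)–(2.000,3.572)
cell (1,5): code 1001 → (2.000,5.187)–(1.000,5.352)
cell (2,3): code 0010 → (2.000,3.572)–(2.333,4.000)
cell (2,4): code 0011 → (2.333,4.000)–(2.186,5.000)
cell (2,5): code 0001 → (2.186,5.000)–(2.000,5.187)
total: 8 segments, chained into 1 closed loop(s), length Σ = 6.393039

segments=8 loops=1 length=6.393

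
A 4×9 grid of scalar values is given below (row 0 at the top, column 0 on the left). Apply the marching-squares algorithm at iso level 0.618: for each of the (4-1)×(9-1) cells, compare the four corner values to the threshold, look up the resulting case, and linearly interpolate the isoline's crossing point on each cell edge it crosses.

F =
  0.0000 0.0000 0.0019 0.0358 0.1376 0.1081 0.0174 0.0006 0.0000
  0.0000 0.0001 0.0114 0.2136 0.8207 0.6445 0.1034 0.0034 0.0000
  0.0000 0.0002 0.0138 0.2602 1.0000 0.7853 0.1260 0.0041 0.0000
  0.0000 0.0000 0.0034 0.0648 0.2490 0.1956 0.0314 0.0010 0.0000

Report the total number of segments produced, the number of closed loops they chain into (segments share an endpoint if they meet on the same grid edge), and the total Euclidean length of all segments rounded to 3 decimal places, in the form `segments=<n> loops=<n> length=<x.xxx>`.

cell (0,3): code 0100 → (0.703,4.000)–(1.000,3.666)
cell (0,4): code 1100 → (0.951,5.000)–(0.703,4.000)
cell (0,5): code 1000 → (1.000,5.049)–(0.951,5.000)
cell (1,3): code 0110 → (1.000,3.666)–(2.000,3.484)
cell (1,5): code 1001 → (2.000,5.254)–(1.000,5.049)
cell (2,3): code 0010 → (2.000,3.484)–(2.509,4.000)
cell (2,4): code 0011 → (2.509,4.000)–(2.284,5.000)
cell (2,5): code 0001 → (2.284,5.000)–(2.000,5.254)
total: 8 segments, chained into 1 closed loop(s), length Σ = 5.714079

segments=8 loops=1 length=5.714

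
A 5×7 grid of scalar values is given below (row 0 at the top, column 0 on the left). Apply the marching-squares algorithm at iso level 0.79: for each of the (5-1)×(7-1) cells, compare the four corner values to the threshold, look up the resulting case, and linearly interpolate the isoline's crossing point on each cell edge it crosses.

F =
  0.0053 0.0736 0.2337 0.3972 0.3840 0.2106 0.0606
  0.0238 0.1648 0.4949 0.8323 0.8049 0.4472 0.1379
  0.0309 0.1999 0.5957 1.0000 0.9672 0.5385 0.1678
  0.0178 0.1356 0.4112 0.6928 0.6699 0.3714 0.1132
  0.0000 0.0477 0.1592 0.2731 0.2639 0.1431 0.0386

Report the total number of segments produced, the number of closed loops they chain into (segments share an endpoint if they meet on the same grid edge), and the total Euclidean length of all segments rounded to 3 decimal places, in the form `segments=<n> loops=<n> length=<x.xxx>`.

cell (0,2): code 0100 → (0.903,3.000)–(1.000,2.875)
cell (0,3): code 1100 → (0.965,4.000)–(0.903,3.000)
cell (0,4): code 1000 → (1.000,4.042)–(0.965,4.000)
cell (1,2): code 0110 → (1.000,2.875)–(2.000,2.481)
cell (1,4): code 1001 → (2.000,4.413)–(1.000,4.042)
cell (2,2): code 0010 → (2.000,2.481)–(2.684,3.000)
cell (2,3): code 0011 → (2.684,3.000)–(2.596,4.000)
cell (2,4): code 0001 → (2.596,4.000)–(2.000,4.413)
total: 8 segments, chained into 1 closed loop(s), length Σ = 5.944600

segments=8 loops=1 length=5.945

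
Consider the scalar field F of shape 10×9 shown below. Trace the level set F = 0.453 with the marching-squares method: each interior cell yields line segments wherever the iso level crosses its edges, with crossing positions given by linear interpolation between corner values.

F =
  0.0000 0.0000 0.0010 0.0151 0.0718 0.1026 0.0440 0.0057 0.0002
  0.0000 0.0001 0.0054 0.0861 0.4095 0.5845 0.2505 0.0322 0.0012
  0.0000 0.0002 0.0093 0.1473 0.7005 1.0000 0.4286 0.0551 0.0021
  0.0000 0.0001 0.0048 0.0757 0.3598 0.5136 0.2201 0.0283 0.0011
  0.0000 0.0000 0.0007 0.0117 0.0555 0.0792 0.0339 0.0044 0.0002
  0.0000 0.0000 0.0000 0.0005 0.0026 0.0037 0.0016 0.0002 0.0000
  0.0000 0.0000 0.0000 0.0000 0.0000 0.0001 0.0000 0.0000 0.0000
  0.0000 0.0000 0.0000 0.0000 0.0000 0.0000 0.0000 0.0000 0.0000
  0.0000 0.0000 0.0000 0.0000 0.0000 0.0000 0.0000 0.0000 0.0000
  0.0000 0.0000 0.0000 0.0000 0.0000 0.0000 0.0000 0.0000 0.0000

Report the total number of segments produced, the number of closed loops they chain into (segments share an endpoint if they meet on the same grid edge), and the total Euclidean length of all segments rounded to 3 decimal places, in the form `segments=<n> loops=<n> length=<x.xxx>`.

segments=10 loops=1 length=7.113

cell (0,4): code 0100 → (0.727,5.000)–(1.000,4.249)
cell (0,5): code 1000 → (1.000,5.394)–(0.727,5.000)
cell (1,3): code 0100 → (1.149,4.000)–(2.000,3.553)
cell (1,4): code 1110 → (1.000,4.249)–(1.149,4.000)
cell (1,5): code 1001 → (2.000,5.957)–(1.000,5.394)
cell (2,3): code 0010 → (2.000,3.553)–(2.726,4.000)
cell (2,4): code 0111 → (2.726,4.000)–(3.000,4.606)
cell (2,5): code 1001 → (3.000,5.206)–(2.000,5.957)
cell (3,4): code 0010 → (3.000,4.606)–(3.140,5.000)
cell (3,5): code 0001 → (3.140,5.000)–(3.000,5.206)
total: 10 segments, chained into 1 closed loop(s), length Σ = 7.113114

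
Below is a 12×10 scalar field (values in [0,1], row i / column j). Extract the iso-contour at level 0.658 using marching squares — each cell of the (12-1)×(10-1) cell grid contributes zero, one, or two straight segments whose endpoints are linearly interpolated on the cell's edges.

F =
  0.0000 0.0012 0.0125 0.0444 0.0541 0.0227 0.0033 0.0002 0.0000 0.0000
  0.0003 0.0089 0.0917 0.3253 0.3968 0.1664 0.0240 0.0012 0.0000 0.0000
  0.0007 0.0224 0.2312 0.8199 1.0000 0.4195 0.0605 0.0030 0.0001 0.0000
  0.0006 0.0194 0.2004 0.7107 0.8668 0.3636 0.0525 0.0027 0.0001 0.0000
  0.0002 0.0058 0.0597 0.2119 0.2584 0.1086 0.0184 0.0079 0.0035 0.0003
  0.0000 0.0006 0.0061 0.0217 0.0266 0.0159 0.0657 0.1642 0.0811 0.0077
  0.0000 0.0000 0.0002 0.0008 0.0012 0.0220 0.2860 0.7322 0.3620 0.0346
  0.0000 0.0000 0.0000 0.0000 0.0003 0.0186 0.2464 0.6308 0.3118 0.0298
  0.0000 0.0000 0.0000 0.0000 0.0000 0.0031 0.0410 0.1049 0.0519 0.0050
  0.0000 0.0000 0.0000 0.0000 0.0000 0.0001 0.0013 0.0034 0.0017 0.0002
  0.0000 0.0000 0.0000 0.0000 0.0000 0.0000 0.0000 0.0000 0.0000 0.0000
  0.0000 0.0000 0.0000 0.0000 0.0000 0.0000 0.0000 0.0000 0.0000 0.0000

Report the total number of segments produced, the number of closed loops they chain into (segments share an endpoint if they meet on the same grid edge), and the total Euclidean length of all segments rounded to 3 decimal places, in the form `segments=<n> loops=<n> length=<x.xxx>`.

cell (1,2): code 0100 → (1.673,3.000)–(2.000,2.725)
cell (1,3): code 1100 → (1.433,4.000)–(1.673,3.000)
cell (1,4): code 1000 → (2.000,4.589)–(1.433,4.000)
cell (2,2): code 0110 → (2.000,2.725)–(3.000,2.897)
cell (2,4): code 1001 → (3.000,4.415)–(2.000,4.589)
cell (3,2): code 0010 → (3.000,2.897)–(3.106,3.000)
cell (3,3): code 0011 → (3.106,3.000)–(3.343,4.000)
cell (3,4): code 0001 → (3.343,4.000)–(3.000,4.415)
cell (5,6): code 0100 → (5.869,7.000)–(6.000,6.834)
cell (5,7): code 1000 → (6.000,7.200)–(5.869,7.000)
cell (6,6): code 0010 → (6.000,6.834)–(6.732,7.000)
cell (6,7): code 0001 → (6.732,7.000)–(6.000,7.200)
total: 12 segments, chained into 2 closed loop(s), length Σ = 7.977079

segments=12 loops=2 length=7.977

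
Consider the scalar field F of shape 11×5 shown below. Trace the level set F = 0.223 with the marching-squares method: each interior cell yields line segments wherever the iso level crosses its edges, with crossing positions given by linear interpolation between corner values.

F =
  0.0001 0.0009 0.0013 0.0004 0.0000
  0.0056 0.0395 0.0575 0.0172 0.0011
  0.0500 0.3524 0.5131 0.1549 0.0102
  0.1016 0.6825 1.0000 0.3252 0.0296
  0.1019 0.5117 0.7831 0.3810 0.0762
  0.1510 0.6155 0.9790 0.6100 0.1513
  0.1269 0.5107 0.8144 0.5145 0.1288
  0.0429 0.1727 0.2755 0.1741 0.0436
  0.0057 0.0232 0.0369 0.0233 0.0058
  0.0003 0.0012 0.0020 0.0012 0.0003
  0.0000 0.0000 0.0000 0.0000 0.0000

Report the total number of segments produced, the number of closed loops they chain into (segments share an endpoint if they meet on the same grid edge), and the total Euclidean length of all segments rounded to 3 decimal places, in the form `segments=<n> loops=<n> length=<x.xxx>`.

cell (1,0): code 0100 → (1.586,1.000)–(2.000,0.572)
cell (1,1): code 1100 → (1.363,2.000)–(1.586,1.000)
cell (1,2): code 1000 → (2.000,2.810)–(1.363,2.000)
cell (2,0): code 0110 → (2.000,0.572)–(3.000,0.209)
cell (2,2): code 1101 → (2.400,3.000)–(2.000,2.810)
cell (2,3): code 1000 → (3.000,3.346)–(2.400,3.000)
cell (3,0): code 0110 → (3.000,0.209)–(4.000,0.296)
cell (3,3): code 1001 → (4.000,3.518)–(3.000,3.346)
cell (4,0): code 0110 → (4.000,0.296)–(5.000,0.155)
cell (4,3): code 1001 → (5.000,3.844)–(4.000,3.518)
cell (5,0): code 0110 → (5.000,0.155)–(6.000,0.250)
cell (5,3): code 1001 → (6.000,3.756)–(5.000,3.844)
cell (6,0): code 0010 → (6.000,0.250)–(6.851,1.000)
cell (6,1): code 0111 → (6.851,1.000)–(7.000,1.489)
cell (6,2): code 1011 → (7.000,2.518)–(6.856,3.000)
cell (6,3): code 0001 → (6.856,3.000)–(6.000,3.756)
cell (7,1): code 0010 → (7.000,1.489)–(7.220,2.000)
cell (7,2): code 0001 → (7.220,2.000)–(7.000,2.518)
total: 18 segments, chained into 1 closed loop(s), length Σ = 15.347121

segments=18 loops=1 length=15.347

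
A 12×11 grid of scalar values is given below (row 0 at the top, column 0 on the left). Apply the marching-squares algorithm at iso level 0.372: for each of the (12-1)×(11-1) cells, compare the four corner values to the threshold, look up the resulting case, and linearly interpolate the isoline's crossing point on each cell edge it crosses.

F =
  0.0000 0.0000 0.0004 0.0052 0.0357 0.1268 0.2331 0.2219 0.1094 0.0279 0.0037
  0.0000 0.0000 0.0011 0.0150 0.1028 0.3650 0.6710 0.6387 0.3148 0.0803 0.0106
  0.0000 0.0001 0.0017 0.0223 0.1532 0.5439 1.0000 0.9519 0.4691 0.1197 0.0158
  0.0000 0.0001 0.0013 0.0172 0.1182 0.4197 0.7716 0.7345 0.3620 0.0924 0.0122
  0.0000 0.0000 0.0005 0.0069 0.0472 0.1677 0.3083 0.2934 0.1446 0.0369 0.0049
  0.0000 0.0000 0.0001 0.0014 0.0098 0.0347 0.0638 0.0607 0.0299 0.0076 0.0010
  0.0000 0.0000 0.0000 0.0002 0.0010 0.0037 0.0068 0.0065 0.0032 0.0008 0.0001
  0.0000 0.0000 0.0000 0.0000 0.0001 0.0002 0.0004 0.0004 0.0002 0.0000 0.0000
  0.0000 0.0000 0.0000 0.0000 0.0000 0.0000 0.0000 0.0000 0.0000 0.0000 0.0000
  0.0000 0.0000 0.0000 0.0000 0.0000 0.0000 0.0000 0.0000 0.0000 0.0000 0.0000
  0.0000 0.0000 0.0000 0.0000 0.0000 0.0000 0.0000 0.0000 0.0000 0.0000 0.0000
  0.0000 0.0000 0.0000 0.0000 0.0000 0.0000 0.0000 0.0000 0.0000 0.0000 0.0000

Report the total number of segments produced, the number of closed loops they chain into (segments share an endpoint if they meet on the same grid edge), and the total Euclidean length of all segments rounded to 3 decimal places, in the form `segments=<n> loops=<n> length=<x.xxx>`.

cell (0,5): code 0100 → (0.317,6.000)–(1.000,5.023)
cell (0,6): code 1100 → (0.360,7.000)–(0.317,6.000)
cell (0,7): code 1000 → (1.000,7.823)–(0.360,7.000)
cell (1,4): code 0100 → (1.039,5.000)–(2.000,4.560)
cell (1,5): code 1110 → (1.000,5.023)–(1.039,5.000)
cell (1,7): code 1101 → (1.371,8.000)–(1.000,7.823)
cell (1,8): code 1000 → (2.000,8.278)–(1.371,8.000)
cell (2,4): code 0110 → (2.000,4.560)–(3.000,4.842)
cell (2,7): code 1011 → (3.000,7.973)–(2.907,8.000)
cell (2,8): code 0001 → (2.907,8.000)–(2.000,8.278)
cell (3,4): code 0010 → (3.000,4.842)–(3.189,5.000)
cell (3,5): code 0011 → (3.189,5.000)–(3.863,6.000)
cell (3,6): code 0011 → (3.863,6.000)–(3.822,7.000)
cell (3,7): code 0001 → (3.822,7.000)–(3.000,7.973)
total: 14 segments, chained into 1 closed loop(s), length Σ = 11.247578

segments=14 loops=1 length=11.248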